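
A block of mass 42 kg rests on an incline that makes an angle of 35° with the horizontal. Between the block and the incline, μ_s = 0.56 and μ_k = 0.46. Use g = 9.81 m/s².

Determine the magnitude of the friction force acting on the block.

The normal reaction is N = m g cos θ = 337.5 N.
Along the slope the weight component is m g sin θ = 236.3 N; friction must supply exactly this, acting up-slope.
Maximum static friction available: μ_s N = 0.56 × 337.5 = 189 N.
Since |236.3| > 189 N, static friction cannot hold it; the block slides down the incline and kinetic friction applies: f = μ_k N = 0.46 × 337.5 = 155 N.

f ≈ 155 N (up the incline)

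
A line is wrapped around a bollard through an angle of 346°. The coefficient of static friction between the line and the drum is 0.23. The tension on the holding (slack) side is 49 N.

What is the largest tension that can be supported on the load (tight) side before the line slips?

At impending slip the capstan equation gives T₂/T₁ = e^{μβ} with β in radians.
β = 346° × π/180 = 6.039 rad.
e^{μβ} = e^{0.23×6.039} = 4.011.
T₂ = T₁ · e^{μβ} = 49 × 4.011 = 197 N.

T_max ≈ 197 N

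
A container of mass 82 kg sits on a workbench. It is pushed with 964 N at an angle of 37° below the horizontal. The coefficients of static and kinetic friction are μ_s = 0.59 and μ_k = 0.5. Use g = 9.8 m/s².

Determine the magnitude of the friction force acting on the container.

The vertical component of P adds to the normal force: N = m g + P sin α = 803.6 + 580.1 = 1384 N.
For equilibrium, f = P cos α = 964×cos 37° = 769.9 N.
The static-friction limit is μ_s N = 816.4 N.
769.9 ≤ 816.4 N → static; friction equals the required 770 N.

f ≈ 770 N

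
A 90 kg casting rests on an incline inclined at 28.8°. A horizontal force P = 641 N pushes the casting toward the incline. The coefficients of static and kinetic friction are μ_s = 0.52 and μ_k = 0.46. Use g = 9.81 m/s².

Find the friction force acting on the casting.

f ≈ 136 N (down the incline)

Normal direction: N = m g cos θ + P sin θ = 1082 N.
Parallel to the incline: P cos θ − m g sin θ = 561.7 − 425.3 = 136.4 N; the friction needed to balance this is 136.4 N acting down the slope.
Maximum static friction: μ_s N = 0.52 × 1082 = 562.9 N.
|f_req| = 136.4 ≤ 562.9 N → the casting is in equilibrium; friction equals the required value.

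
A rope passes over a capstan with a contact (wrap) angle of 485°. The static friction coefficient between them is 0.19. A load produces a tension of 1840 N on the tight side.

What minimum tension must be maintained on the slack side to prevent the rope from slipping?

Capstan equation at impending slip: T_tight/T_slack = e^{μβ}.
β = 485° = 8.465 rad; e^{μβ} = e^{0.19×8.465} = 4.994.
T_slack = T_tight / e^{μβ} = 1840 / 4.994 = 368 N.

T_min ≈ 368 N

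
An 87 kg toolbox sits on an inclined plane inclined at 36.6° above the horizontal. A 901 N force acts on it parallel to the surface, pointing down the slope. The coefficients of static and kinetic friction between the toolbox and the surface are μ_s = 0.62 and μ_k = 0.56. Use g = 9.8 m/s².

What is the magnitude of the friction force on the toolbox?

Normal force: N = m g cos θ = 87 × 9.8 × cos 36.6° = 684.5 N.
Parallel to the incline, ΣF = 0 gives f = m g sin θ + P = 508.3 + 901 = 1409 N (up-slope positive).
Maximum static friction available: μ_s N = 0.62 × 684.5 = 424.4 N.
|1409| exceeds 424.4 N, so the toolbox slips down-slope; friction is kinetic, f = μ_k N = 0.56×684.5 = 383 N.

f ≈ 383 N (up the incline)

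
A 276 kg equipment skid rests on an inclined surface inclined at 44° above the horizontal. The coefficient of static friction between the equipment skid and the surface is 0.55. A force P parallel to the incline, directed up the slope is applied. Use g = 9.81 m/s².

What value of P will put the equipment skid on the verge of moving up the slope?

P ≈ 2950 N

At impending motion up the slope, friction acts down-slope at its limit: f = μ_s N.
P is parallel to the surface, so N = m g cos θ = 1950 N.
Along the incline: P = m g sin θ + μ_s N = 1880 + 0.55×1950 = 2950 N.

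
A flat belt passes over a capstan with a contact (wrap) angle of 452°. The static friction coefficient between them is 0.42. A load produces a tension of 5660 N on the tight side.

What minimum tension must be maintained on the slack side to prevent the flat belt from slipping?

T_min ≈ 206 N

Capstan equation at impending slip: T_tight/T_slack = e^{μβ}.
β = 452° = 7.889 rad; e^{μβ} = e^{0.42×7.889} = 27.48.
T_slack = T_tight / e^{μβ} = 5660 / 27.48 = 206 N.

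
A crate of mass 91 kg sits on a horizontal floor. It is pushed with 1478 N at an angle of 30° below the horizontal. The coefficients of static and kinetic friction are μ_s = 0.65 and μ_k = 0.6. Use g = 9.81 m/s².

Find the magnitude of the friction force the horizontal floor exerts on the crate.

f ≈ 979 N

N = m g + P sin α = 892.7 + 1478×sin 30° = 1632 N.
For equilibrium, f = P cos α = 1478×cos 30° = 1280 N.
The static-friction limit is μ_s N = 1061 N.
The required friction exceeds μ_s N, so the crate moves and f = μ_k N = 979 N.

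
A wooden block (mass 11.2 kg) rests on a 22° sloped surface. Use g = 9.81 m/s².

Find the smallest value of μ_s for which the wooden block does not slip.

μ_s,min ≈ 0.404

At the slip threshold m g sin θ = μ_s m g cos θ, so μ_s,min = tan θ.
μ_s,min = tan 22° = 0.404.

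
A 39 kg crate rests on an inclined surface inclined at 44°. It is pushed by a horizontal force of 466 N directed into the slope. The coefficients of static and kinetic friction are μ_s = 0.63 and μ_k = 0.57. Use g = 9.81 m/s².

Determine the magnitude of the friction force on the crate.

f ≈ 69.4 N (down the incline)

Resolve perpendicular to the incline: N = m g cos θ + P sin θ = 39×9.81×cos 44° + 466×sin 44° = 598.9 N.
Along the incline, the net driving force (taking up-slope positive) is P cos θ − m g sin θ = 335.2 − 265.8 = 69.44 N, so equilibrium requires friction f = -69.44 N (down-slope).
Maximum static friction: μ_s N = 0.63 × 598.9 = 377.3 N.
|f_req| = 69.44 ≤ 377.3 N → the crate is in equilibrium; friction equals the required value.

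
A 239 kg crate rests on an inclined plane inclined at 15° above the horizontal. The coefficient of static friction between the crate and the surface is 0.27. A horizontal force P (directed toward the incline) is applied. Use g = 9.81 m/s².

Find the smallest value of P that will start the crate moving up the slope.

P ≈ 1360 N

At impending motion up the slope, friction acts down-slope at its limit: f = μ_s N.
Perpendicular to the incline: N = m g cos θ + P sin θ.
Along the incline: P cos θ = m g sin θ + μ_s N = m g sin θ + μ_s (m g cos θ + P sin θ).
Solving, P (cos θ − μ_s sin θ) = m g (sin θ + μ_s cos θ), so P = 239×9.81×(sin 15° + 0.27 cos 15°)/(cos 15° − 0.27 sin 15°) = 2340×0.5196/0.896 = 1360 N.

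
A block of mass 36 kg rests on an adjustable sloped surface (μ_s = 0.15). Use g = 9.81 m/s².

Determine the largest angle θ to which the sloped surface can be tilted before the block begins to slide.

At the slip threshold, m g sin θ = μ_s · m g cos θ, so tan θ = μ_s.
θ_max = arctan(0.15) = 8.53°.

θ_max ≈ 8.53°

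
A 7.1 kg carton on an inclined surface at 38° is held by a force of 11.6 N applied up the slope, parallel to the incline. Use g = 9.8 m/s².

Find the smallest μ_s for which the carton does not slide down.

N = m g cos θ = 54.83 N.
Friction must make up the shortfall along the incline: f = m g sin θ − P = 42.84 − 11.6 = 31.24 N.
At the threshold f = μ_s N, so μ_s,min = 31.24/54.83 = 0.57.

μ_s,min ≈ 0.57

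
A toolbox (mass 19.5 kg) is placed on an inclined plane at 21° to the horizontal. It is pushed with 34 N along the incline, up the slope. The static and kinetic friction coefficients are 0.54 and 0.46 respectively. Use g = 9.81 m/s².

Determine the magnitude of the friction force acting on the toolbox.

The normal reaction is N = m g cos θ = 178.6 N.
Parallel to the incline, ΣF = 0 gives f = m g sin θ − P = 68.55 − 34 = 34.55 N (up-slope positive).
Maximum static friction available: μ_s N = 0.54 × 178.6 = 96.44 N.
Since |34.55| ≤ 96.44 N, no slip — friction simply equals what equilibrium demands.

f ≈ 34.6 N (up the incline)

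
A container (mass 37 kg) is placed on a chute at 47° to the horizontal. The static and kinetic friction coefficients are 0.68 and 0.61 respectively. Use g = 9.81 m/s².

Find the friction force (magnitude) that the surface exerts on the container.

Perpendicular to the surface, N = m g cos θ = 37·9.81·cos 47° = 247.5 N.
Along the slope the weight component is m g sin θ = 265.5 N; friction must supply exactly this, acting up-slope.
Static friction can supply at most μ_s N = 168.3 N.
Since |265.5| > 168.3 N, static friction cannot hold it; the container slides down the incline and kinetic friction applies: f = μ_k N = 0.61 × 247.5 = 151 N.

f ≈ 151 N (up the incline)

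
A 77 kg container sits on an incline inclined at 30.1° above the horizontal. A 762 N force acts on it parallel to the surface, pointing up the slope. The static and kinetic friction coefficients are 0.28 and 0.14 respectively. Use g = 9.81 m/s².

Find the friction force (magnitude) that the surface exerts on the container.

f ≈ 91.5 N (down the incline)

Perpendicular to the surface, N = m g cos θ = 77·9.81·cos 30.1° = 653.5 N.
Parallel to the incline, ΣF = 0 gives f = m g sin θ − P = 378.8 − 762 = -383.2 N (up-slope positive).
Static friction can supply at most μ_s N = 183 N.
|-383.2| exceeds 183 N, so the container slips up-slope; friction is kinetic, f = μ_k N = 0.14×653.5 = 91.5 N.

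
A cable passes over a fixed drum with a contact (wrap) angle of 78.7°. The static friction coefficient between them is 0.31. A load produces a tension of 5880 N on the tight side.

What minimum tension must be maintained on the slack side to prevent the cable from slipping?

T_min ≈ 3840 N

Capstan equation at impending slip: T_tight/T_slack = e^{μβ}.
β = 78.7° = 1.374 rad; e^{μβ} = e^{0.31×1.374} = 1.531.
T_slack = T_tight / e^{μβ} = 5880 / 1.531 = 3840 N.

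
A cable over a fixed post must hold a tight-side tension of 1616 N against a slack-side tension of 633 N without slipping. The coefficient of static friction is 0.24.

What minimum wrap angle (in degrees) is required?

T₂/T₁ = e^{μβ} → β = ln(T₂/T₁)/μ.
β = ln(1616/633)/0.24 = 0.9372/0.24 = 3.905 rad.
In degrees: β = 3.905 × 180/π = 224°.

β_min ≈ 224°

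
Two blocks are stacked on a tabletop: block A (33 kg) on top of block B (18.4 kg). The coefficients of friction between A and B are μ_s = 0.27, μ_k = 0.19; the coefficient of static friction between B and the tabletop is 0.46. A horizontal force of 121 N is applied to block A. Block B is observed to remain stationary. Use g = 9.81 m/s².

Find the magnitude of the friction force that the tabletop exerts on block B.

f ≈ 61.5 N

Normal force at the A–B interface: N₁ = m_A g = 323.7 N.
So the A–B interface can sustain at most μ_s N₁ = 87.41 N of static friction.
P = 121 N exceeds that limit, so A slips over B and the interface friction becomes kinetic: f₁ = μ_k N₁ = 0.19×323.7 = 61.5 N.
By Newton's third law B feels 61.5 N forward from A. With B stationary, the floor's static friction on B balances it: f₂ = 61.5 N (well within μ_s(m_A+m_B)g = 231.9 N).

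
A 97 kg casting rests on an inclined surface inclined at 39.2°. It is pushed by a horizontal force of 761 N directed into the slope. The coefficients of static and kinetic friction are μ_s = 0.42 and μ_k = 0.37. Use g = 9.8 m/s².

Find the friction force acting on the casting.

Normal direction: N = m g cos θ + P sin θ = 1218 N.
Along the incline, the net driving force (taking up-slope positive) is P cos θ − m g sin θ = 589.7 − 600.8 = -11.07 N, so equilibrium requires friction f = 11.07 N (up-slope).
The limit of static friction is μ_s N = 511.4 N.
Since 11.07 N is within the 511.4 N limit, the casting stays put and friction is exactly 11.1 N.

f ≈ 11.1 N (up the incline)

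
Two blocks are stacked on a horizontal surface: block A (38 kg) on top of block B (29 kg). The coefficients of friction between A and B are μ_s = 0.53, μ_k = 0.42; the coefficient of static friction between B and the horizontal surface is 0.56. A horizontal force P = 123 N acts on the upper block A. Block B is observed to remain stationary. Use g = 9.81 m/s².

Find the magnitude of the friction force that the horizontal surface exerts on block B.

Between the blocks, N₁ = m_A g = 372.8 N.
So the A–B interface can sustain at most μ_s N₁ = 197.6 N of static friction.
Since P = 123 N ≤ 197.6 N, A does not slip on B; friction on A equals P = 123 N.
B experiences an equal 123 N forward from A (third law). B is in equilibrium, so the floor supplies f₂ = 123 N of static friction (limit μ_s(m_A+m_B)g = 368.1 N, not exceeded).

f ≈ 123 N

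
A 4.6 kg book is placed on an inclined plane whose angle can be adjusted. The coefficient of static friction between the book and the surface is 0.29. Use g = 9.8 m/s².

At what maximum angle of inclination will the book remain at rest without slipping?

At the slip threshold, m g sin θ = μ_s · m g cos θ, so tan θ = μ_s.
θ_max = arctan(0.29) = 16.2°.

θ_max ≈ 16.2°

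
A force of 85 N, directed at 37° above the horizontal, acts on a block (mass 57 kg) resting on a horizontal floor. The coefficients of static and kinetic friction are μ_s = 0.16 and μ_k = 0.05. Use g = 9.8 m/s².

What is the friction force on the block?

N = m g − P sin α = 558.6 − 85×sin 37° = 507.4 N.
For equilibrium, f = P cos α = 85×cos 37° = 67.88 N.
The static-friction limit is μ_s N = 81.19 N.
Since 67.88 N does not exceed the limit, the block stays at rest and f = 67.9 N.

f ≈ 67.9 N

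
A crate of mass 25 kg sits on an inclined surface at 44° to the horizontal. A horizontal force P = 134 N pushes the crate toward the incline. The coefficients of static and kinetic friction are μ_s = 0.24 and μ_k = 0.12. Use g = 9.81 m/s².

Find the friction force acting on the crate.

Normal direction: N = m g cos θ + P sin θ = 269.5 N.
Along the incline, the net driving force (taking up-slope positive) is P cos θ − m g sin θ = 96.39 − 170.4 = -73.97 N, so equilibrium requires friction f = 73.97 N (up-slope).
Maximum static friction: μ_s N = 0.24 × 269.5 = 64.68 N.
|f_req| = 73.97 > 64.68 N → the crate slides down the incline; f = μ_k N = 0.12 × 269.5 = 32.3 N.

f ≈ 32.3 N (up the incline)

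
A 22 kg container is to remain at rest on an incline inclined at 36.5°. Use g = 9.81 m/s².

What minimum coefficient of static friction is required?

At the slip threshold m g sin θ = μ_s m g cos θ, so μ_s,min = tan θ.
μ_s,min = tan 36.5° = 0.74.

μ_s,min ≈ 0.74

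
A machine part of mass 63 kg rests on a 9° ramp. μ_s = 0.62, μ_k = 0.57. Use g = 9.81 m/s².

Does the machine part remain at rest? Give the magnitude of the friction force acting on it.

N = m g cos θ = 610 N.
Down-slope weight component: m g sin θ = 96.7 N.
μ_s N = 378 N.
96.7 ≤ 378 N, so it stays put; friction = 96.7 N.

f ≈ 96.7 N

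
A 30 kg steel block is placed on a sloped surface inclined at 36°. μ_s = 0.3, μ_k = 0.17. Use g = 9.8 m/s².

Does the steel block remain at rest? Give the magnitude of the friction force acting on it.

N = m g cos θ = 238 N.
Down-slope weight component: m g sin θ = 173 N.
μ_s N = 71.4 N.
173 > 71.4 N, so it slides; kinetic friction f = μ_k N = 0.17×238 = 40.4 N.

f ≈ 40.4 N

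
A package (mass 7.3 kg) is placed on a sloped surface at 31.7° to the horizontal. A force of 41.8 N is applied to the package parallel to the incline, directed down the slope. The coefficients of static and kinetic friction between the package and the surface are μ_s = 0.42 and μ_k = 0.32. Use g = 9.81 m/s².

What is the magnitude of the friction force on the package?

Perpendicular to the surface, N = m g cos θ = 7.3·9.81·cos 31.7° = 60.93 N.
Parallel to the incline, ΣF = 0 gives f = m g sin θ + P = 37.63 + 41.8 = 79.43 N (up-slope positive).
The static-friction ceiling is μ_s N = 0.42 × 60.93 = 25.59 N.
|79.43| exceeds 25.59 N, so the package slips down-slope; friction is kinetic, f = μ_k N = 0.32×60.93 = 19.5 N.

f ≈ 19.5 N (up the incline)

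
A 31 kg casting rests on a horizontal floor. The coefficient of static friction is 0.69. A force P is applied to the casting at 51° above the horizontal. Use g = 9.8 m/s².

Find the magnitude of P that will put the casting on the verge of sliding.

P ≈ 180 N

N = m g − P sin α (the pull lifts the casting).
At impending slip, P cos α = μ_s N = μ_s (m g − P sin α).
Solving: P (cos α + μ_s sin α) = μ_s m g → P = 0.69×304/(cos 51° + 0.69 sin 51°) = 210/1.166 = 180 N.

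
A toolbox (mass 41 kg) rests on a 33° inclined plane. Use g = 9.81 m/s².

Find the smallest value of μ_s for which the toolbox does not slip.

At the slip threshold m g sin θ = μ_s m g cos θ, so μ_s,min = tan θ.
μ_s,min = tan 33° = 0.649.

μ_s,min ≈ 0.649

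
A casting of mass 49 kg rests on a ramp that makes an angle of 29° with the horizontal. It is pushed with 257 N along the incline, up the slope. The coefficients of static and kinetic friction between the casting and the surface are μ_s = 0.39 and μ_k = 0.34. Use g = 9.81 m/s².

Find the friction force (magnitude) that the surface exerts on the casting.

Perpendicular to the surface, N = m g cos θ = 49·9.81·cos 29° = 420.4 N.
For equilibrium along the incline the friction force must supply f = m g sin θ − P = 233 − 257 = -23.96 N (positive meaning up-slope).
Maximum static friction available: μ_s N = 0.39 × 420.4 = 164 N.
Since |-23.96| ≤ 164 N, no slip — friction simply equals what equilibrium demands.

f ≈ 24 N (down the incline)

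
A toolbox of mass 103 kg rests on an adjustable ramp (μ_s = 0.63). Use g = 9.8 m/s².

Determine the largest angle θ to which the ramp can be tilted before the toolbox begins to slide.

At the slip threshold, m g sin θ = μ_s · m g cos θ, so tan θ = μ_s.
θ_max = arctan(0.63) = 32.2°.

θ_max ≈ 32.2°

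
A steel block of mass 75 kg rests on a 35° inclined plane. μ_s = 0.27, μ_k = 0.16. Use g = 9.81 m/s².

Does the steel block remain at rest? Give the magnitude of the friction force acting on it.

N = m g cos θ = 603 N.
Down-slope weight component: m g sin θ = 422 N.
μ_s N = 163 N.
422 > 163 N, so it slides; kinetic friction f = μ_k N = 0.16×603 = 96.4 N.

f ≈ 96.4 N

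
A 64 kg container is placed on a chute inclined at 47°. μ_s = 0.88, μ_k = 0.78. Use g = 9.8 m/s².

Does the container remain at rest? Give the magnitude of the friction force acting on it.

f ≈ 334 N

N = m g cos θ = 428 N.
Down-slope weight component: m g sin θ = 459 N.
μ_s N = 376 N.
459 > 376 N, so it slides; kinetic friction f = μ_k N = 0.78×428 = 334 N.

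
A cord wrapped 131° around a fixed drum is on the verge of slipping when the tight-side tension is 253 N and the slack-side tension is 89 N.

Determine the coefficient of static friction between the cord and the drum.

μ ≈ 0.457

T₂/T₁ = e^{μβ} → μ = ln(T₂/T₁)/β.
β = 131° = 2.286 rad.
μ = ln(253/89)/2.286 = ln(2.843)/2.286 = 0.457.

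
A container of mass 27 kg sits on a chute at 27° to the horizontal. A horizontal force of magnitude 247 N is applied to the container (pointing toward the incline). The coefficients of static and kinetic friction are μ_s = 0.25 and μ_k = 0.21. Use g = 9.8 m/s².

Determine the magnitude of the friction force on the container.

Resolve perpendicular to the incline: N = m g cos θ + P sin θ = 27×9.8×cos 27° + 247×sin 27° = 347.9 N.
Along the incline, the net driving force (taking up-slope positive) is P cos θ − m g sin θ = 220.1 − 120.1 = 99.95 N, so equilibrium requires friction f = -99.95 N (down-slope).
Maximum static friction: μ_s N = 0.25 × 347.9 = 86.97 N.
|f_req| = 99.95 > 86.97 N → the container slides up the incline; f = μ_k N = 0.21 × 347.9 = 73.1 N.

f ≈ 73.1 N (down the incline)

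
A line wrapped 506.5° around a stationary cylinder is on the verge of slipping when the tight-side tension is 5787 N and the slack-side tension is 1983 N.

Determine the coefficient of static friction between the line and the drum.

μ ≈ 0.121

T₂/T₁ = e^{μβ} → μ = ln(T₂/T₁)/β.
β = 506.5° = 8.84 rad.
μ = ln(5787/1983)/8.84 = ln(2.918)/8.84 = 0.121.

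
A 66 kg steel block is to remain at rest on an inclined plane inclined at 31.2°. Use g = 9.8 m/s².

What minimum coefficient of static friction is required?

At the slip threshold m g sin θ = μ_s m g cos θ, so μ_s,min = tan θ.
μ_s,min = tan 31.2° = 0.606.

μ_s,min ≈ 0.606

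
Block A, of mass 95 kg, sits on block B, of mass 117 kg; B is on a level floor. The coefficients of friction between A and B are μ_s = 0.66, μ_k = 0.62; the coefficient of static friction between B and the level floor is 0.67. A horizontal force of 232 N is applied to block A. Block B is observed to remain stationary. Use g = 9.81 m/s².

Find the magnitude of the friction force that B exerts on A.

f ≈ 232 N

Normal force at the A–B interface: N₁ = m_A g = 932 N.
So the A–B interface can sustain at most μ_s N₁ = 615.1 N of static friction.
Since P = 232 N ≤ 615.1 N, A does not slip on B; friction on A equals P = 232 N.
B experiences an equal 232 N forward from A (third law). B is in equilibrium, so the floor supplies f₂ = 232 N of static friction (limit μ_s(m_A+m_B)g = 1393 N, not exceeded).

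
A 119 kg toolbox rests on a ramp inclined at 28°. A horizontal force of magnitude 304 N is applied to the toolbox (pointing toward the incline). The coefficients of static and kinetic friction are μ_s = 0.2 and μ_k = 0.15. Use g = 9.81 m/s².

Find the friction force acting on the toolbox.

Normal direction: N = m g cos θ + P sin θ = 1173 N.
Parallel to the incline: P cos θ − m g sin θ = 268.4 − 548.1 = -279.6 N; the friction needed to balance this is 279.6 N acting up the slope.
Maximum static friction: μ_s N = 0.2 × 1173 = 234.7 N.
|f_req| = 279.6 > 234.7 N → the toolbox slides down the incline; f = μ_k N = 0.15 × 1173 = 176 N.

f ≈ 176 N (up the incline)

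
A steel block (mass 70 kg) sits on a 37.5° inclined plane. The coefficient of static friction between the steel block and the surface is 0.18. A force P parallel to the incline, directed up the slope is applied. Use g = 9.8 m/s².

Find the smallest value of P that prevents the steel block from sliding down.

The steel block tends to slide down (tan θ > μ_s), so at the point of impending slip friction acts up-slope at its limit: f = μ_s N.
P is parallel to the surface, so N = m g cos θ = 544 N.
Along the incline: P + μ_s N = m g sin θ, so P = 418 − 0.18×544 = 320 N.

P_min ≈ 320 N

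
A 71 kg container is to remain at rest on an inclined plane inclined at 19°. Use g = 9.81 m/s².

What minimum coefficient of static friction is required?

At the slip threshold m g sin θ = μ_s m g cos θ, so μ_s,min = tan θ.
μ_s,min = tan 19° = 0.344.

μ_s,min ≈ 0.344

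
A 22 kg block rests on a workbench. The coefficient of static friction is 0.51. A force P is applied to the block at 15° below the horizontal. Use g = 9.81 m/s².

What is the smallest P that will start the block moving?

P ≈ 132 N

N = m g + P sin α (the push presses the block into the workbench).
At impending slip, P cos α = μ_s N = μ_s (m g + P sin α).
Solving: P (cos α − μ_s sin α) = μ_s m g → P = 0.51×216/(cos 15° − 0.51 sin 15°) = 110/0.8339 = 132 N.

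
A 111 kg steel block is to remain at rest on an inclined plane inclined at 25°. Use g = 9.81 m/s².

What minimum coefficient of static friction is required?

μ_s,min ≈ 0.466

At the slip threshold m g sin θ = μ_s m g cos θ, so μ_s,min = tan θ.
μ_s,min = tan 25° = 0.466.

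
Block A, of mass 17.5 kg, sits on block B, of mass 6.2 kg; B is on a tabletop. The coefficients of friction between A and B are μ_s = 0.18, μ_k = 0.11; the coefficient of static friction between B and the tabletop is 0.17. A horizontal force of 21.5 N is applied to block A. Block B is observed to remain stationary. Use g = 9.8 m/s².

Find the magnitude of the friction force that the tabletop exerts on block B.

f ≈ 21.5 N

Between the blocks, N₁ = m_A g = 171.5 N.
Maximum static friction on A from B: μ_s N₁ = 0.18×171.5 = 30.87 N.
P = 21.5 N is within that limit, so A and B move together (both at rest); the A–B friction is simply f₁ = P = 21.5 N.
By Newton's third law B feels 21.5 N forward from A. With B stationary, the floor's static friction on B balances it: f₂ = 21.5 N (well within μ_s(m_A+m_B)g = 39.48 N).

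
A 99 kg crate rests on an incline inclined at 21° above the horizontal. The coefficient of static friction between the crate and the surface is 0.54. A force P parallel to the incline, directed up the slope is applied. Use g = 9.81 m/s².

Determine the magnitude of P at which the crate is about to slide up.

At impending motion up the slope, friction acts down-slope at its limit: f = μ_s N.
P is parallel to the surface, so N = m g cos θ = 907 N.
Along the incline: P = m g sin θ + μ_s N = 348 + 0.54×907 = 838 N.

P ≈ 838 N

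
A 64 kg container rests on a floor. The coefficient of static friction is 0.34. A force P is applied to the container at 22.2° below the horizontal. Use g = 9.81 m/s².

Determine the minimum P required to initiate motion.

P ≈ 268 N

N = m g + P sin α (the push presses the container into the floor).
At impending slip, P cos α = μ_s N = μ_s (m g + P sin α).
Solving: P (cos α − μ_s sin α) = μ_s m g → P = 0.34×628/(cos 22.2° − 0.34 sin 22.2°) = 213/0.7974 = 268 N.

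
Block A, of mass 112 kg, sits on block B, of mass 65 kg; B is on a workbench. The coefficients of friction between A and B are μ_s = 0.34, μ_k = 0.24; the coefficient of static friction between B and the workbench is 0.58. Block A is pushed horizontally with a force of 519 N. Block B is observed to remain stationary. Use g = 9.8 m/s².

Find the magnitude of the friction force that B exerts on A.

f ≈ 263 N

The normal force B exerts on A is simply A's weight, N₁ = 1098 N.
Maximum static friction on A from B: μ_s N₁ = 0.34×1098 = 373.2 N.
Since P = 519 N > 373.2 N, A slides on B; the A–B friction is kinetic: f₁ = μ_k N₁ = 0.24×1098 = 263 N.
B experiences an equal 263 N forward from A (third law). B is in equilibrium, so the floor supplies f₂ = 263 N of static friction (limit μ_s(m_A+m_B)g = 1006 N, not exceeded).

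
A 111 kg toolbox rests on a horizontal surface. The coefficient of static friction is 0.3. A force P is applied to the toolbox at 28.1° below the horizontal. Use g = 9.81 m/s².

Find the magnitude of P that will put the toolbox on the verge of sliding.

P ≈ 441 N

N = m g + P sin α (the push presses the toolbox into the horizontal surface).
At impending slip, P cos α = μ_s N = μ_s (m g + P sin α).
Solving: P (cos α − μ_s sin α) = μ_s m g → P = 0.3×1090/(cos 28.1° − 0.3 sin 28.1°) = 327/0.7408 = 441 N.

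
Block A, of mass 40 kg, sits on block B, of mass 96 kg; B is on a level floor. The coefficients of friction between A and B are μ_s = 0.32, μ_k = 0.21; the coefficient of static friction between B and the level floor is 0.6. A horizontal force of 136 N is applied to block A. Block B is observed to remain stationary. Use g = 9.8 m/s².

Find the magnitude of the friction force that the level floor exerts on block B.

Between the blocks, N₁ = m_A g = 392 N.
Maximum static friction on A from B: μ_s N₁ = 0.32×392 = 125.4 N.
P = 136 N exceeds that limit, so A slips over B and the interface friction becomes kinetic: f₁ = μ_k N₁ = 0.21×392 = 82.3 N.
By Newton's third law B feels 82.3 N forward from A. With B stationary, the floor's static friction on B balances it: f₂ = 82.3 N (well within μ_s(m_A+m_B)g = 799.7 N).

f ≈ 82.3 N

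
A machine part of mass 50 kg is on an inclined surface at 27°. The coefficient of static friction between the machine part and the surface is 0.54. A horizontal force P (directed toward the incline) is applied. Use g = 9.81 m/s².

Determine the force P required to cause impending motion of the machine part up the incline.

At impending motion up the slope, friction acts down-slope at its limit: f = μ_s N.
Perpendicular to the incline: N = m g cos θ + P sin θ.
Along the incline: P cos θ = m g sin θ + μ_s N = m g sin θ + μ_s (m g cos θ + P sin θ).
Solving, P (cos θ − μ_s sin θ) = m g (sin θ + μ_s cos θ), so P = 50×9.81×(sin 27° + 0.54 cos 27°)/(cos 27° − 0.54 sin 27°) = 490×0.9351/0.6459 = 710 N.

P ≈ 710 N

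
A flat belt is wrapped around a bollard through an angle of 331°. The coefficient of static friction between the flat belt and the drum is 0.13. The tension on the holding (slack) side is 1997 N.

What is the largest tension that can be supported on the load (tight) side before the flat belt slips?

At impending slip the capstan equation gives T₂/T₁ = e^{μβ} with β in radians.
β = 331° × π/180 = 5.777 rad.
e^{μβ} = e^{0.13×5.777} = 2.119.
T₂ = T₁ · e^{μβ} = 1997 × 2.119 = 4230 N.

T_max ≈ 4230 N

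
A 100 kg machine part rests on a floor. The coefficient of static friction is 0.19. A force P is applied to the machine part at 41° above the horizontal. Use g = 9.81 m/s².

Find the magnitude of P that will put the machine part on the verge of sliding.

N = m g − P sin α (the pull lifts the machine part).
At impending slip, P cos α = μ_s N = μ_s (m g − P sin α).
Solving: P (cos α + μ_s sin α) = μ_s m g → P = 0.19×981/(cos 41° + 0.19 sin 41°) = 186/0.8794 = 212 N.

P ≈ 212 N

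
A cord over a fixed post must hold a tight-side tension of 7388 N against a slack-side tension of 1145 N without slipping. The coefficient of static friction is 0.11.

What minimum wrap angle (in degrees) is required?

β_min ≈ 971°

T₂/T₁ = e^{μβ} → β = ln(T₂/T₁)/μ.
β = ln(7388/1145)/0.11 = 1.864/0.11 = 16.95 rad.
In degrees: β = 16.95 × 180/π = 971°.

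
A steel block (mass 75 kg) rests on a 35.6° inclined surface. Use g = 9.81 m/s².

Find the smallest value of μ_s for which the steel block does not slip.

μ_s,min ≈ 0.716

At the slip threshold m g sin θ = μ_s m g cos θ, so μ_s,min = tan θ.
μ_s,min = tan 35.6° = 0.716.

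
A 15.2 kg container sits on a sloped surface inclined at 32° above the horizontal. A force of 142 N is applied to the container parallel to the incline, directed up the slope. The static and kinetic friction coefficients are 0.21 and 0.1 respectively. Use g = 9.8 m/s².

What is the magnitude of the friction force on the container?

Perpendicular to the surface, N = m g cos θ = 15.2·9.8·cos 32° = 126.3 N.
Parallel to the incline, ΣF = 0 gives f = m g sin θ − P = 78.94 − 142 = -63.06 N (up-slope positive).
The static-friction ceiling is μ_s N = 0.21 × 126.3 = 26.53 N.
Since |-63.06| > 26.53 N, static friction cannot hold it; the container slides up the incline and kinetic friction applies: f = μ_k N = 0.1 × 126.3 = 12.6 N.

f ≈ 12.6 N (down the incline)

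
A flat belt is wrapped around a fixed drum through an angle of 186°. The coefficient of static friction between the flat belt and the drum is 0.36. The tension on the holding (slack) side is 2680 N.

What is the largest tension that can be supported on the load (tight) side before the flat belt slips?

T_max ≈ 8620 N

At impending slip the capstan equation gives T₂/T₁ = e^{μβ} with β in radians.
β = 186° × π/180 = 3.246 rad.
e^{μβ} = e^{0.36×3.246} = 3.218.
T₂ = T₁ · e^{μβ} = 2680 × 3.218 = 8620 N.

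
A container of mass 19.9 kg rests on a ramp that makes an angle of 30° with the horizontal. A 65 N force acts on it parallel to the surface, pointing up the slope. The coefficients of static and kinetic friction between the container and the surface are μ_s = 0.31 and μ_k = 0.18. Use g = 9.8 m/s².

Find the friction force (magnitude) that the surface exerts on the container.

f ≈ 32.5 N (up the incline)

Perpendicular to the surface, N = m g cos θ = 19.9·9.8·cos 30° = 168.9 N.
The friction needed for equilibrium is m g sin θ − P = 97.51 − 65 = 32.51 N, measured positive up-slope.
The static-friction ceiling is μ_s N = 0.31 × 168.9 = 52.36 N.
Since |32.51| ≤ 52.36 N, static friction is sufficient; f equals the required value, not μ_s N.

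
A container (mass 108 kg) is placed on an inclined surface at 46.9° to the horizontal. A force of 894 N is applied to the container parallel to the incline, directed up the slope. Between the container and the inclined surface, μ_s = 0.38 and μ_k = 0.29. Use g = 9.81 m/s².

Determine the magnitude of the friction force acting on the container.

The normal reaction is N = m g cos θ = 723.9 N.
For equilibrium along the incline the friction force must supply f = m g sin θ − P = 773.6 − 894 = -120.4 N (positive meaning up-slope).
Maximum static friction available: μ_s N = 0.38 × 723.9 = 275.1 N.
Since |-120.4| ≤ 275.1 N, the container remains in static equilibrium and friction takes exactly the required value.

f ≈ 120 N (down the incline)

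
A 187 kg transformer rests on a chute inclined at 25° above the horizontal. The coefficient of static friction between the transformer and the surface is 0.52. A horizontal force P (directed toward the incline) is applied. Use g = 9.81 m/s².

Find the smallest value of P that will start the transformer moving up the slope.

At impending motion up the slope, friction acts down-slope at its limit: f = μ_s N.
Perpendicular to the incline: N = m g cos θ + P sin θ.
Along the incline: P cos θ = m g sin θ + μ_s N = m g sin θ + μ_s (m g cos θ + P sin θ).
Solving, P (cos θ − μ_s sin θ) = m g (sin θ + μ_s cos θ), so P = 187×9.81×(sin 25° + 0.52 cos 25°)/(cos 25° − 0.52 sin 25°) = 1830×0.8939/0.6865 = 2390 N.

P ≈ 2390 N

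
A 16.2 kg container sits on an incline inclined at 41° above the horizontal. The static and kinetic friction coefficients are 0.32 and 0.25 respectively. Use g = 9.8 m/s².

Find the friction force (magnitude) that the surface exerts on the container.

f ≈ 30 N (up the incline)

The normal reaction is N = m g cos θ = 119.8 N.
For equilibrium along the incline, friction must balance the weight component: f = m g sin θ = 104.2 N up the slope.
Static friction can supply at most μ_s N = 38.34 N.
Since |104.2| > 38.34 N, static friction cannot hold it; the container slides down the incline and kinetic friction applies: f = μ_k N = 0.25 × 119.8 = 30 N.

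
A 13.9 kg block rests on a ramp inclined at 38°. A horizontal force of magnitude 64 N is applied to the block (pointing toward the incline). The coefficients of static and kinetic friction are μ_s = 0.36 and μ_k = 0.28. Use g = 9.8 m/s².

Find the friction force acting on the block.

f ≈ 33.4 N (up the incline)

Normal direction: N = m g cos θ + P sin θ = 146.7 N.
Parallel to the incline: P cos θ − m g sin θ = 50.43 − 83.87 = -33.43 N; the friction needed to balance this is 33.43 N acting up the slope.
The limit of static friction is μ_s N = 52.83 N.
|f_req| = 33.43 ≤ 52.83 N → the block is in equilibrium; friction equals the required value.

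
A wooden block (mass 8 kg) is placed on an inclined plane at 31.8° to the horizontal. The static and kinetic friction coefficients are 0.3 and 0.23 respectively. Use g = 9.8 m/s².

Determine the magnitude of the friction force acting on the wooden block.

f ≈ 15.3 N (up the incline)

The normal reaction is N = m g cos θ = 66.63 N.
For equilibrium along the incline, friction must balance the weight component: f = m g sin θ = 41.31 N up the slope.
The static-friction ceiling is μ_s N = 0.3 × 66.63 = 19.99 N.
|41.31| exceeds 19.99 N, so the wooden block slips down-slope; friction is kinetic, f = μ_k N = 0.23×66.63 = 15.3 N.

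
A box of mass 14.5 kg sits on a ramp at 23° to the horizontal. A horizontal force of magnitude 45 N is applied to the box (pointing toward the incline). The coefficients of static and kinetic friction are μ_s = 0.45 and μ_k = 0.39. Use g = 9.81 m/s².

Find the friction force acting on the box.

Normal direction: N = m g cos θ + P sin θ = 148.5 N.
Parallel to the incline: P cos θ − m g sin θ = 41.42 − 55.58 = -14.16 N; the friction needed to balance this is 14.16 N acting up the slope.
Maximum static friction: μ_s N = 0.45 × 148.5 = 66.83 N.
Since 14.16 N is within the 66.83 N limit, the box stays put and friction is exactly 14.2 N.

f ≈ 14.2 N (up the incline)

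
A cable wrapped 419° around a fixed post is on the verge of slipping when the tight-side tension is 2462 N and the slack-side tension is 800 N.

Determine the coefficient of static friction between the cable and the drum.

μ ≈ 0.154

T₂/T₁ = e^{μβ} → μ = ln(T₂/T₁)/β.
β = 419° = 7.313 rad.
μ = ln(2462/800)/7.313 = ln(3.078)/7.313 = 0.154.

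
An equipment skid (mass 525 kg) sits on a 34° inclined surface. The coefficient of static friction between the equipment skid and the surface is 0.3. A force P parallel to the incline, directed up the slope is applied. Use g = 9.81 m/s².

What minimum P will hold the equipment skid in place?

The equipment skid tends to slide down (tan θ > μ_s), so at the point of impending slip friction acts up-slope at its limit: f = μ_s N.
P is parallel to the surface, so N = m g cos θ = 4270 N.
Along the incline: P + μ_s N = m g sin θ, so P = 2880 − 0.3×4270 = 1600 N.

P_min ≈ 1600 N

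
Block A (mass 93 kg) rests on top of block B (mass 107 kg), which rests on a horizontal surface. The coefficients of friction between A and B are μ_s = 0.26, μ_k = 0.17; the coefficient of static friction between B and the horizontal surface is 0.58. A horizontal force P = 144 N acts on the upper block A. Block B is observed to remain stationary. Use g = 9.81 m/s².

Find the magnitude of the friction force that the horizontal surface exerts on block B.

f ≈ 144 N

The normal force B exerts on A is simply A's weight, N₁ = 912.3 N.
So the A–B interface can sustain at most μ_s N₁ = 237.2 N of static friction.
Since P = 144 N ≤ 237.2 N, A does not slip on B; friction on A equals P = 144 N.
By Newton's third law B feels 144 N forward from A. With B stationary, the floor's static friction on B balances it: f₂ = 144 N (well within μ_s(m_A+m_B)g = 1138 N).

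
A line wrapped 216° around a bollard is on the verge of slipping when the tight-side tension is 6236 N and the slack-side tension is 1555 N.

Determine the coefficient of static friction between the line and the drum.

T₂/T₁ = e^{μβ} → μ = ln(T₂/T₁)/β.
β = 216° = 3.77 rad.
μ = ln(6236/1555)/3.77 = ln(4.01)/3.77 = 0.368.

μ ≈ 0.368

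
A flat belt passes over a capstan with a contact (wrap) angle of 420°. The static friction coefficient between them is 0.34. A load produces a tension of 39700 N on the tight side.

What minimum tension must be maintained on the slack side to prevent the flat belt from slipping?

Capstan equation at impending slip: T_tight/T_slack = e^{μβ}.
β = 420° = 7.33 rad; e^{μβ} = e^{0.34×7.33} = 12.09.
T_slack = T_tight / e^{μβ} = 39700 / 12.09 = 3280 N.

T_min ≈ 3280 N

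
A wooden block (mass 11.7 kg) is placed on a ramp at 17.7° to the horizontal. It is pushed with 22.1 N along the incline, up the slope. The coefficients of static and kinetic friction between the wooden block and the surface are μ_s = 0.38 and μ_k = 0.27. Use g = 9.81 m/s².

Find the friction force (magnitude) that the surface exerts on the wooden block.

Normal force: N = m g cos θ = 11.7 × 9.81 × cos 17.7° = 109.3 N.
For equilibrium along the incline the friction force must supply f = m g sin θ − P = 34.9 − 22.1 = 12.8 N (positive meaning up-slope).
Maximum static friction available: μ_s N = 0.38 × 109.3 = 41.55 N.
Since |12.8| ≤ 41.55 N, no slip — friction simply equals what equilibrium demands.

f ≈ 12.8 N (up the incline)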